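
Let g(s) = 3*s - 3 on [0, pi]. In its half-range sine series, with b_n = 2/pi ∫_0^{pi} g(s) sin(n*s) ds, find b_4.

b_4 = 2/pi ∫_0^{pi} (3*s - 3) sin(4*s) ds.
Integrating by parts (boundary term plus one more integral), an antiderivative of (3*s - 3) sin(4*s) is -3*s*cos(4*s)/4 + 3*sin(4*s)/16 + 3*cos(4*s)/4; evaluating from 0 to pi: ∫_{0}^{pi} (3*s - 3) sin(4*s) ds = (3/4 - 3*pi/4) - (3/4) = -3*pi/4.
Hence b_4 = (2/pi)·(-3*pi/4) = -3/2.

-3/2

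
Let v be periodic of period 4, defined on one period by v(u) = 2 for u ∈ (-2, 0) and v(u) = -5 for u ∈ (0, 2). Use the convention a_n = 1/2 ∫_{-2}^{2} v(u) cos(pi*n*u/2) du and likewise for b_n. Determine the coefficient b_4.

b_4 = 1/2 ∫_{-2}^{2} v(u) sin(2*pi*u) du.
Split the integral at the breakpoints.
Directly, an antiderivative of (2) sin(2*pi*u) is -cos(2*pi*u)/pi; evaluating from -2 to 0: ∫_{-2}^{0} (2) sin(2*pi*u) du = (-1/pi) - (-1/pi) = 0.
Directly, an antiderivative of (-5) sin(2*pi*u) is 5*cos(2*pi*u)/(2*pi); evaluating from 0 to 2: ∫_{0}^{2} (-5) sin(2*pi*u) du = (5/(2*pi)) - (5/(2*pi)) = 0.
Summing the pieces and multiplying by (1/2) gives b_4 = 0.

0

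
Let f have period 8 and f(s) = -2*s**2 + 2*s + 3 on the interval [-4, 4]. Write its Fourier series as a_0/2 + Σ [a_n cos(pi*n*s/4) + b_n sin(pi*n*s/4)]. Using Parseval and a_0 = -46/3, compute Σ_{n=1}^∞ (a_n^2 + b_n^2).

Parseval: a_0^2/2 + Σ_{n≥1} (a_n^2+b_n^2) = 1/4 ∫_{-4}^{4} f(s)^2 ds = 5134/15.
Subtract a_0^2/2 = 1058/9: Σ (a_n^2+b_n^2) = 10112/45.

10112/45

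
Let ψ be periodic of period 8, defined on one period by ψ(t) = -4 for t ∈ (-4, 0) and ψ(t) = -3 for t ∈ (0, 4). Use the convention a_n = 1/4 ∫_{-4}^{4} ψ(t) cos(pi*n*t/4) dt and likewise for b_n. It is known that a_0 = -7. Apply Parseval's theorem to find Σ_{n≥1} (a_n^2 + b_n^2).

1/2

Parseval: a_0^2/2 + Σ_{n≥1} (a_n^2+b_n^2) = 1/4 ∫_{-4}^{4} ψ(t)^2 dt = 25.
Subtract a_0^2/2 = 49/2: Σ (a_n^2+b_n^2) = 1/2.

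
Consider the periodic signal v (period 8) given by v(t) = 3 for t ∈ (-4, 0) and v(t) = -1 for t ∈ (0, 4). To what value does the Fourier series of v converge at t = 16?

t = 16 differs from t = 0 by 2 full period(s), and the series is 8-periodic.
At t = 0 the one-sided limits are v(0^-) = 3 and v(0^+) = -1.
By Dirichlet's theorem the series converges to their average, [(3) + (-1)]/2 = 1.

1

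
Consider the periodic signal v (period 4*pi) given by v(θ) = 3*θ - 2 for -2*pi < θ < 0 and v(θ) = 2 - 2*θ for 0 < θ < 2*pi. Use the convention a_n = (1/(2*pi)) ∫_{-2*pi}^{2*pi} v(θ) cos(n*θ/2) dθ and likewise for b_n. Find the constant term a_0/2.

-5*pi/2

a_0 = (1/(2*pi)) ∫_{-2*pi}^{2*pi} v(θ) dθ = (1/(2*pi)) · (-10*pi**2) = -5*pi.
So the constant term a_0/2 = -5*pi/2.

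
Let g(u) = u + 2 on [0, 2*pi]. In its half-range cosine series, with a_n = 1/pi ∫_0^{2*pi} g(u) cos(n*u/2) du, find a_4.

0

a_4 = 1/pi ∫_0^{2*pi} (u + 2) cos(2*u) du.
Integrating by parts (boundary term plus one more integral), an antiderivative of (u + 2) cos(2*u) is u*sin(2*u)/2 + sin(2*u) + cos(2*u)/4; evaluating from 0 to 2*pi: ∫_{0}^{2*pi} (u + 2) cos(2*u) du = (1/4) - (1/4) = 0.
Hence a_4 = (1/pi)·(0) = 0.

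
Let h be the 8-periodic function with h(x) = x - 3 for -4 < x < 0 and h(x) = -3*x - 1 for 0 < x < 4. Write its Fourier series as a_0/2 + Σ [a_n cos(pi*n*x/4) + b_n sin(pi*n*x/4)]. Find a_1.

32/pi**2

a_1 = 1/4 ∫_{-4}^{4} h(x) cos(pi*x/4) dx.
Split the integral at the breakpoints.
Integrating by parts (boundary term plus one more integral), an antiderivative of (x - 3) cos(pi*x/4) is 4*x*sin(pi*x/4)/pi - 12*sin(pi*x/4)/pi + 16*cos(pi*x/4)/pi**2; evaluating from -4 to 0: ∫_{-4}^{0} (x - 3) cos(pi*x/4) dx = (16/pi**2) - (-16/pi**2) = 32/pi**2.
Integrating by parts (boundary term plus one more integral), an antiderivative of (-3*x - 1) cos(pi*x/4) is -12*x*sin(pi*x/4)/pi - 4*sin(pi*x/4)/pi - 48*cos(pi*x/4)/pi**2; evaluating from 0 to 4: ∫_{0}^{4} (-3*x - 1) cos(pi*x/4) dx = (48/pi**2) - (-48/pi**2) = 96/pi**2.
Summing the pieces and multiplying by (1/4) gives a_1 = 32/pi**2.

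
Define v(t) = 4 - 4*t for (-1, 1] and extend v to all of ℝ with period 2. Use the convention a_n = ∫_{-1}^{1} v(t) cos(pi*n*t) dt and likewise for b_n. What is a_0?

8

a_0 = ∫_{-1}^{1} v(t) dt = 8.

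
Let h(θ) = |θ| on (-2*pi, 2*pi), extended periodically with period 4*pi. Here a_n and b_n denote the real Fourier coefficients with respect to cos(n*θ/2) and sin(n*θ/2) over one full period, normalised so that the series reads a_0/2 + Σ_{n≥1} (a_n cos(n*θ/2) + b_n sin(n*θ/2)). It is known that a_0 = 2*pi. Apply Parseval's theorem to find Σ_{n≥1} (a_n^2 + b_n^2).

2*pi**2/3

Parseval: a_0^2/2 + Σ_{n≥1} (a_n^2+b_n^2) = (1/(2*pi)) ∫_{-2*pi}^{2*pi} h(θ)^2 dθ = 8*pi**2/3.
Subtract a_0^2/2 = 2*pi**2: Σ (a_n^2+b_n^2) = 2*pi**2/3.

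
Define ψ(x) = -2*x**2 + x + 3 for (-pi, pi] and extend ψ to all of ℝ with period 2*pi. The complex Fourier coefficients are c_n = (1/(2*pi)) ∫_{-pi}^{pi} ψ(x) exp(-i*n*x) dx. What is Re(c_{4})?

Since ψ is real-valued, Re(c_{4}) = (1/(2*pi)) ∫_{-pi}^{pi} ψ(x) cos(4*x) dx = a_{4}/2.
Integrating by parts twice (tabular method), an antiderivative of (-2*x**2 + x + 3) cos(4*x) is -x**2*sin(4*x)/2 + x*sin(4*x)/4 - x*cos(4*x)/4 + 13*sin(4*x)/16 + cos(4*x)/16; evaluating from -pi to pi: ∫_{-pi}^{pi} (-2*x**2 + x + 3) cos(4*x) dx = (1/16 - pi/4) - (1/16 + pi/4) = -pi/2.
Hence Re(c_{4}) = (1/(2*pi))·(-pi/2) = -1/4.

-1/4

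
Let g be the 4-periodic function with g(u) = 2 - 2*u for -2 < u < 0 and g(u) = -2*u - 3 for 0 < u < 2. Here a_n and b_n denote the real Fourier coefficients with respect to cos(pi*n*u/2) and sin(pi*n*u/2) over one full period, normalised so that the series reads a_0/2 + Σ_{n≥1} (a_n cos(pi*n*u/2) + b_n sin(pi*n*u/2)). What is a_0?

a_0 = 1/2 ∫_{-2}^{2} g(u) du = 1/2 · (-2) = -1.

-1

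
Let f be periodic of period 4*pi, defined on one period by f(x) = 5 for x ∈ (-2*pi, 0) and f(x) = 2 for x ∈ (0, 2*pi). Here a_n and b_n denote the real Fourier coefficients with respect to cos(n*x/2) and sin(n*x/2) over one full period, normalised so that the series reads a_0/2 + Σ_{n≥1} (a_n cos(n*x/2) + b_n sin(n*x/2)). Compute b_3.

-2/pi

b_3 = (1/(2*pi)) ∫_{-2*pi}^{2*pi} f(x) sin(3*x/2) dx.
Split the integral at the breakpoints.
Directly, an antiderivative of (5) sin(3*x/2) is -10*cos(3*x/2)/3; evaluating from -2*pi to 0: ∫_{-2*pi}^{0} (5) sin(3*x/2) dx = (-10/3) - (10/3) = -20/3.
Directly, an antiderivative of (2) sin(3*x/2) is -4*cos(3*x/2)/3; evaluating from 0 to 2*pi: ∫_{0}^{2*pi} (2) sin(3*x/2) dx = (4/3) - (-4/3) = 8/3.
Summing the pieces and multiplying by (1/(2*pi)) gives b_3 = -2/pi.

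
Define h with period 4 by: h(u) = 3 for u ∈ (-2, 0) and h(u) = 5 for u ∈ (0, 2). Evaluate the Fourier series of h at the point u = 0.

At u = 0 the one-sided limits are h(0^-) = 3 and h(0^+) = 5.
By Dirichlet's theorem the series converges to their average, [(3) + (5)]/2 = 4.

4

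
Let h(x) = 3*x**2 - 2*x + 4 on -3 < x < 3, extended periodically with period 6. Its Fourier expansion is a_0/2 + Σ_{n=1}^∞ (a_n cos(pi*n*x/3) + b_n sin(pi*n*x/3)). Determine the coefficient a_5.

-108/(25*pi**2)

a_5 = 1/3 ∫_{-3}^{3} h(x) cos(5*pi*x/3) dx.
Integrating by parts twice (tabular method), an antiderivative of (3*x**2 - 2*x + 4) cos(5*pi*x/3) is 9*x**2*sin(5*pi*x/3)/(5*pi) - 6*x*sin(5*pi*x/3)/(5*pi) + 54*x*cos(5*pi*x/3)/(25*pi**2) - 162*sin(5*pi*x/3)/(125*pi**3) + 12*sin(5*pi*x/3)/(5*pi) - 18*cos(5*pi*x/3)/(25*pi**2); evaluating from -3 to 3: ∫_{-3}^{3} (3*x**2 - 2*x + 4) cos(5*pi*x/3) dx = (-144/(25*pi**2)) - (36/(5*pi**2)) = -324/(25*pi**2).
Hence a_5 = (1/3)·(-324/(25*pi**2)) = -108/(25*pi**2).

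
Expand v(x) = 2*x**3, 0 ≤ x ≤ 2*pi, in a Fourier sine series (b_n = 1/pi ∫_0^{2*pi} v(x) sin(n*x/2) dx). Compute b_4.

b_4 = 1/pi ∫_0^{2*pi} (2*x**3) sin(2*x) dx.
Integrating by parts three times (tabular method), an antiderivative of (2*x**3) sin(2*x) is -x**3*cos(2*x) + 3*x**2*sin(2*x)/2 + 3*x*cos(2*x)/2 - 3*sin(2*x)/4; evaluating from 0 to 2*pi: ∫_{0}^{2*pi} (2*x**3) sin(2*x) dx = (pi*(3 - 8*pi**2)) - (0) = pi*(3 - 8*pi**2).
Hence b_4 = (1/pi)·(pi*(3 - 8*pi**2)) = 3 - 8*pi**2.

3 - 8*pi**2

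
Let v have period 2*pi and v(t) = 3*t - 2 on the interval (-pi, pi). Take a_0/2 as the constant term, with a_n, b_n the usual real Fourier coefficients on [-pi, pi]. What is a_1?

a_1 = 1/pi ∫_{-pi}^{pi} v(t) cos(t) dt.
Integrating by parts (boundary term plus one more integral), an antiderivative of (3*t - 2) cos(t) is 3*t*sin(t) - 2*sin(t) + 3*cos(t); evaluating from -pi to pi: ∫_{-pi}^{pi} (3*t - 2) cos(t) dt = (-3) - (-3) = 0.
Hence a_1 = (1/pi)·(0) = 0.

0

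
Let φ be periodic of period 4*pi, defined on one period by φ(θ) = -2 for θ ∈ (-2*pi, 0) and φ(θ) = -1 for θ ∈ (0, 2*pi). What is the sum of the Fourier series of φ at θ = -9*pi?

-2

θ = -9*pi differs from θ = -pi by -2 full period(s), and the series is 4*pi-periodic.
φ is continuous at θ = -pi with value -2, so the series converges to -2 there.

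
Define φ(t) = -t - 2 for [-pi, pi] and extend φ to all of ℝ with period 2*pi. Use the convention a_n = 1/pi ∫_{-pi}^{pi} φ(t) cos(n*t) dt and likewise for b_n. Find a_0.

-4

a_0 = 1/pi ∫_{-pi}^{pi} φ(t) dt = 1/pi · (-4*pi) = -4.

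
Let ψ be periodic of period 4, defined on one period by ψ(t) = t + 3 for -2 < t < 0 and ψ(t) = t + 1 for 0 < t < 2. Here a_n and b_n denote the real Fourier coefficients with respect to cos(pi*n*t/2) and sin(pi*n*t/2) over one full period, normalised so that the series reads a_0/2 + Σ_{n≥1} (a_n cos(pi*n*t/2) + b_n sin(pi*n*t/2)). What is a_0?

a_0 = 1/2 ∫_{-2}^{2} ψ(t) dt = 1/2 · (8) = 4.

4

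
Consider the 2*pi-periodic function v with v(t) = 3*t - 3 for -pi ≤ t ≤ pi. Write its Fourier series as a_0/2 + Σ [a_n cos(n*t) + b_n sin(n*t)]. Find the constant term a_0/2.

a_0 = 1/pi ∫_{-pi}^{pi} v(t) dt = 1/pi · (-6*pi) = -6.
So the constant term a_0/2 = -3.

-3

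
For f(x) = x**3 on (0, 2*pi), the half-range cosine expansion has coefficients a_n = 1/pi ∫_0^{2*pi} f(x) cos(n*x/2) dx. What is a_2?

12*pi

a_2 = 1/pi ∫_0^{2*pi} (x**3) cos(x) dx.
Integrating by parts three times (tabular method), an antiderivative of (x**3) cos(x) is x**3*sin(x) + 3*x**2*cos(x) - 6*x*sin(x) - 6*cos(x); evaluating from 0 to 2*pi: ∫_{0}^{2*pi} (x**3) cos(x) dx = (-6 + 12*pi**2) - (-6) = 12*pi**2.
Hence a_2 = (1/pi)·(12*pi**2) = 12*pi.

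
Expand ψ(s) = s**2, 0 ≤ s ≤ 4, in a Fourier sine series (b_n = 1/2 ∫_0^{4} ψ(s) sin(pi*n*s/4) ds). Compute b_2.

b_2 = 1/2 ∫_0^{4} (s**2) sin(pi*s/2) ds.
Integrating by parts twice (tabular method), an antiderivative of (s**2) sin(pi*s/2) is -2*s**2*cos(pi*s/2)/pi + 8*s*sin(pi*s/2)/pi**2 + 16*cos(pi*s/2)/pi**3; evaluating from 0 to 4: ∫_{0}^{4} (s**2) sin(pi*s/2) ds = (-32/pi + 16/pi**3) - (16/pi**3) = -32/pi.
Hence b_2 = (1/2)·(-32/pi) = -16/pi.

-16/pi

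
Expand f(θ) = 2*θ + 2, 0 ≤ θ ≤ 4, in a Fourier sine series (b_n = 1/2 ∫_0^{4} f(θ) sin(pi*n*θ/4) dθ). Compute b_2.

b_2 = 1/2 ∫_0^{4} (2*θ + 2) sin(pi*θ/2) dθ.
Integrating by parts (boundary term plus one more integral), an antiderivative of (2*θ + 2) sin(pi*θ/2) is -4*θ*cos(pi*θ/2)/pi + 8*sin(pi*θ/2)/pi**2 - 4*cos(pi*θ/2)/pi; evaluating from 0 to 4: ∫_{0}^{4} (2*θ + 2) sin(pi*θ/2) dθ = (-20/pi) - (-4/pi) = -16/pi.
Hence b_2 = (1/2)·(-16/pi) = -8/pi.

-8/pi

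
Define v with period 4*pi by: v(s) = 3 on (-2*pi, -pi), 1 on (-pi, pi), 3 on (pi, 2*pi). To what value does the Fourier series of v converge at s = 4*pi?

1

s = 4*pi differs from s = 0 by 1 full period(s), and the series is 4*pi-periodic.
v is continuous at s = 0 with value 1, so the series converges to 1 there.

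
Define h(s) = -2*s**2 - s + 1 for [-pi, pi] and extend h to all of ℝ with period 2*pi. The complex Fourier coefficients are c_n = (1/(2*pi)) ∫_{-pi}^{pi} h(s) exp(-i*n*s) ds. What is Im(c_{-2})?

Since h is real-valued, Im(c_{-2}) = -(1/(2*pi)) ∫_{-pi}^{pi} h(s) sin(-2*s) ds = b_{2}/2.
Integrating by parts twice (tabular method), an antiderivative of (-2*s**2 - s + 1) sin(-2*s) is -s**2*cos(2*s) + s*sin(2*s) - s*cos(2*s)/2 + sin(2*s)/4 + cos(2*s); evaluating from -pi to pi: ∫_{-pi}^{pi} (-2*s**2 - s + 1) sin(-2*s) ds = (-pi**2 - pi/2 + 1) - (-pi**2 + 1 + pi/2) = -pi.
Hence Im(c_{-2}) = (-1/(2*pi))·(-pi) = 1/2.

1/2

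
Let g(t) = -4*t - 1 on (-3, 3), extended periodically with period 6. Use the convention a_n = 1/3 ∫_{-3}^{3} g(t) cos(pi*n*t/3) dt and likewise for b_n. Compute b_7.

b_7 = 1/3 ∫_{-3}^{3} g(t) sin(7*pi*t/3) dt.
Integrating by parts (boundary term plus one more integral), an antiderivative of (-4*t - 1) sin(7*pi*t/3) is 12*t*cos(7*pi*t/3)/(7*pi) - 36*sin(7*pi*t/3)/(49*pi**2) + 3*cos(7*pi*t/3)/(7*pi); evaluating from -3 to 3: ∫_{-3}^{3} (-4*t - 1) sin(7*pi*t/3) dt = (-39/(7*pi)) - (33/(7*pi)) = -72/(7*pi).
Hence b_7 = (1/3)·(-72/(7*pi)) = -24/(7*pi).

-24/(7*pi)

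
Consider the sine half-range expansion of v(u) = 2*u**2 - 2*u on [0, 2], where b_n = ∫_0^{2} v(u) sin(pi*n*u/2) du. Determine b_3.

8*(-8 + 9*pi**2)/(27*pi**3)

b_3 = ∫_0^{2} (2*u**2 - 2*u) sin(3*pi*u/2) du.
Integrating by parts twice (tabular method), an antiderivative of (2*u**2 - 2*u) sin(3*pi*u/2) is -4*u**2*cos(3*pi*u/2)/(3*pi) + 16*u*sin(3*pi*u/2)/(9*pi**2) + 4*u*cos(3*pi*u/2)/(3*pi) - 8*sin(3*pi*u/2)/(9*pi**2) + 32*cos(3*pi*u/2)/(27*pi**3); evaluating from 0 to 2: ∫_{0}^{2} (2*u**2 - 2*u) sin(3*pi*u/2) du = (8*(-4 + 9*pi**2)/(27*pi**3)) - (32/(27*pi**3)) = 8*(-8 + 9*pi**2)/(27*pi**3).
Hence b_3 = 8*(-8 + 9*pi**2)/(27*pi**3).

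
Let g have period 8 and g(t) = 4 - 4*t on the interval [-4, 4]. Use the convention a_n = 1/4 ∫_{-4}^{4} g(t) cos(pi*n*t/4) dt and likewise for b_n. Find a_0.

a_0 = 1/4 ∫_{-4}^{4} g(t) dt = 1/4 · (32) = 8.

8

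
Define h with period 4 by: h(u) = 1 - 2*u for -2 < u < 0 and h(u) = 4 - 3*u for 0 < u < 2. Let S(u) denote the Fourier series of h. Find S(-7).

u = -7 differs from u = 1 by -2 full period(s), and the series is 4-periodic.
h is continuous at u = 1 with value 1, so the series converges to 1 there.

1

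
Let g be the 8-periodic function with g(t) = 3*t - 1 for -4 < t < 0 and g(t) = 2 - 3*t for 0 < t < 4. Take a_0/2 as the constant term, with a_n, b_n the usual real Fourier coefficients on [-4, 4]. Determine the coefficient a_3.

16/(3*pi**2)

a_3 = 1/4 ∫_{-4}^{4} g(t) cos(3*pi*t/4) dt.
Split the integral at the breakpoints.
Integrating by parts (boundary term plus one more integral), an antiderivative of (3*t - 1) cos(3*pi*t/4) is 4*t*sin(3*pi*t/4)/pi - 4*sin(3*pi*t/4)/(3*pi) + 16*cos(3*pi*t/4)/(3*pi**2); evaluating from -4 to 0: ∫_{-4}^{0} (3*t - 1) cos(3*pi*t/4) dt = (16/(3*pi**2)) - (-16/(3*pi**2)) = 32/(3*pi**2).
Integrating by parts (boundary term plus one more integral), an antiderivative of (2 - 3*t) cos(3*pi*t/4) is -4*t*sin(3*pi*t/4)/pi + 8*sin(3*pi*t/4)/(3*pi) - 16*cos(3*pi*t/4)/(3*pi**2); evaluating from 0 to 4: ∫_{0}^{4} (2 - 3*t) cos(3*pi*t/4) dt = (16/(3*pi**2)) - (-16/(3*pi**2)) = 32/(3*pi**2).
Summing the pieces and multiplying by (1/4) gives a_3 = 16/(3*pi**2).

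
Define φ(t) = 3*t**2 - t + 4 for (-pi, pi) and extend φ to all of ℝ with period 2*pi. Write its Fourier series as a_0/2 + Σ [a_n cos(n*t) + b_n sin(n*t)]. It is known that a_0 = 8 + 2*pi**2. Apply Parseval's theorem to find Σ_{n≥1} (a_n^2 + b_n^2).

Parseval: a_0^2/2 + Σ_{n≥1} (a_n^2+b_n^2) = 1/pi ∫_{-pi}^{pi} φ(t)^2 dt = 32 + 50*pi**2/3 + 18*pi**4/5.
Subtract a_0^2/2 = 2*(4 + pi**2)**2: Σ (a_n^2+b_n^2) = 2*pi**2*(5 + 12*pi**2)/15.

2*pi**2*(5 + 12*pi**2)/15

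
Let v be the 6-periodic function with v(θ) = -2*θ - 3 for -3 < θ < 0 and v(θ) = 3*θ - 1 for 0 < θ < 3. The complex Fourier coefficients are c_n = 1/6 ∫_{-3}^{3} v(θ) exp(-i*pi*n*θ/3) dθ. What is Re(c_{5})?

Since v is real-valued, Re(c_{5}) = 1/6 ∫_{-3}^{3} v(θ) cos(5*pi*θ/3) dθ = a_{5}/2.
Split the integral at the breakpoints.
Integrating by parts (boundary term plus one more integral), an antiderivative of (-2*θ - 3) cos(5*pi*θ/3) is -6*θ*sin(5*pi*θ/3)/(5*pi) - 9*sin(5*pi*θ/3)/(5*pi) - 18*cos(5*pi*θ/3)/(25*pi**2); evaluating from -3 to 0: ∫_{-3}^{0} (-2*θ - 3) cos(5*pi*θ/3) dθ = (-18/(25*pi**2)) - (18/(25*pi**2)) = -36/(25*pi**2).
Integrating by parts (boundary term plus one more integral), an antiderivative of (3*θ - 1) cos(5*pi*θ/3) is 9*θ*sin(5*pi*θ/3)/(5*pi) - 3*sin(5*pi*θ/3)/(5*pi) + 27*cos(5*pi*θ/3)/(25*pi**2); evaluating from 0 to 3: ∫_{0}^{3} (3*θ - 1) cos(5*pi*θ/3) dθ = (-27/(25*pi**2)) - (27/(25*pi**2)) = -54/(25*pi**2).
So ∫_{-3}^{3} v(θ) cos(5*pi*θ/3) dθ = -18/(5*pi**2).
Hence Re(c_{5}) = (1/6)·(-18/(5*pi**2)) = -3/(5*pi**2).

-3/(5*pi**2)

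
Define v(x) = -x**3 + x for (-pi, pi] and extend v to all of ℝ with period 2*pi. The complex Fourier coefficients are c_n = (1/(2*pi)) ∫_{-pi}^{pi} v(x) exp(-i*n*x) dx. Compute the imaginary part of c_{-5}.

Since v is real-valued, Im(c_{-5}) = -(1/(2*pi)) ∫_{-pi}^{pi} v(x) sin(-5*x) dx = b_{5}/2.
v is odd and sin(-5*x) is odd, so the integrand is even: ∫_{-pi}^{pi} v(x) sin(-5*x) dx = 2∫_0^{pi} v(x) sin(-5*x) dx.
Integrating by parts three times (tabular method), an antiderivative of (-x**3 + x) sin(-5*x) is -x**3*cos(5*x)/5 + 3*x**2*sin(5*x)/25 + 31*x*cos(5*x)/125 - 31*sin(5*x)/625; evaluating from 0 to pi: ∫_{0}^{pi} (-x**3 + x) sin(-5*x) dx = (pi*(-31 + 25*pi**2)/125) - (0) = pi*(-31 + 25*pi**2)/125.
So ∫_{-pi}^{pi} v(x) sin(-5*x) dx = 2*pi*(-31 + 25*pi**2)/125.
Hence Im(c_{-5}) = (-1/(2*pi))·(2*pi*(-31 + 25*pi**2)/125) = 31/125 - pi**2/5.

31/125 - pi**2/5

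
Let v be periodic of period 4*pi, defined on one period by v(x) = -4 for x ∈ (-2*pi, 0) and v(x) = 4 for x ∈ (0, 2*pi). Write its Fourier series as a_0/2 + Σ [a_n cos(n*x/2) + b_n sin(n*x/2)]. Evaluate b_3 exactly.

b_3 = (1/(2*pi)) ∫_{-2*pi}^{2*pi} v(x) sin(3*x/2) dx.
v is odd and sin(3*x/2) is odd, so the integrand is even and b_3 = 1/pi ∫_0^{2*pi} v(x) sin(3*x/2) dx.
Directly, an antiderivative of (4) sin(3*x/2) is -8*cos(3*x/2)/3; evaluating from 0 to 2*pi: ∫_{0}^{2*pi} (4) sin(3*x/2) dx = (8/3) - (-8/3) = 16/3.
Hence b_3 = (1/pi)·(16/3) = 16/(3*pi).

16/(3*pi)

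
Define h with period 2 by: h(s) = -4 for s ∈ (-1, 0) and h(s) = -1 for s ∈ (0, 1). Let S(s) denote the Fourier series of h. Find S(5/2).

s = 5/2 differs from s = 1/2 by 1 full period(s), and the series is 2-periodic.
h is continuous at s = 1/2 with value -1, so the series converges to -1 there.

-1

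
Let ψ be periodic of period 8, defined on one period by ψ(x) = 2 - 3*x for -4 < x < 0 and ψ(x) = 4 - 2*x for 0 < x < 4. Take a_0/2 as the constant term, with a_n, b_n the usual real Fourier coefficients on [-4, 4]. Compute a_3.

-8/(9*pi**2)

a_3 = 1/4 ∫_{-4}^{4} ψ(x) cos(3*pi*x/4) dx.
Split the integral at the breakpoints.
Integrating by parts (boundary term plus one more integral), an antiderivative of (2 - 3*x) cos(3*pi*x/4) is -4*x*sin(3*pi*x/4)/pi + 8*sin(3*pi*x/4)/(3*pi) - 16*cos(3*pi*x/4)/(3*pi**2); evaluating from -4 to 0: ∫_{-4}^{0} (2 - 3*x) cos(3*pi*x/4) dx = (-16/(3*pi**2)) - (16/(3*pi**2)) = -32/(3*pi**2).
Integrating by parts (boundary term plus one more integral), an antiderivative of (4 - 2*x) cos(3*pi*x/4) is -8*x*sin(3*pi*x/4)/(3*pi) + 16*sin(3*pi*x/4)/(3*pi) - 32*cos(3*pi*x/4)/(9*pi**2); evaluating from 0 to 4: ∫_{0}^{4} (4 - 2*x) cos(3*pi*x/4) dx = (32/(9*pi**2)) - (-32/(9*pi**2)) = 64/(9*pi**2).
Summing the pieces and multiplying by (1/4) gives a_3 = -8/(9*pi**2).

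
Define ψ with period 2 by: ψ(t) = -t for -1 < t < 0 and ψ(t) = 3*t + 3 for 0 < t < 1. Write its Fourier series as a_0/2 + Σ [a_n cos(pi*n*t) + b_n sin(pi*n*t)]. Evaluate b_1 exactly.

b_1 = ∫_{-1}^{1} ψ(t) sin(pi*t) dt.
Split the integral at the breakpoints.
Integrating by parts (boundary term plus one more integral), an antiderivative of (-t) sin(pi*t) is t*cos(pi*t)/pi - sin(pi*t)/pi**2; evaluating from -1 to 0: ∫_{-1}^{0} (-t) sin(pi*t) dt = (0) - (1/pi) = -1/pi.
Integrating by parts (boundary term plus one more integral), an antiderivative of (3*t + 3) sin(pi*t) is -3*t*cos(pi*t)/pi + 3*sin(pi*t)/pi**2 - 3*cos(pi*t)/pi; evaluating from 0 to 1: ∫_{0}^{1} (3*t + 3) sin(pi*t) dt = (6/pi) - (-3/pi) = 9/pi.
Summing the pieces gives b_1 = 8/pi.

8/pi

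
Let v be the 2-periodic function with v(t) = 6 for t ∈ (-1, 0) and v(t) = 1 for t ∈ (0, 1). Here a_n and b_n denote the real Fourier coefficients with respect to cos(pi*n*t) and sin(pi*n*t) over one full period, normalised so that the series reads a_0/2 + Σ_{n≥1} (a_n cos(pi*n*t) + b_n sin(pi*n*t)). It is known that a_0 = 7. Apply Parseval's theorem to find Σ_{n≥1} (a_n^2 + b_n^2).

25/2

Parseval: a_0^2/2 + Σ_{n≥1} (a_n^2+b_n^2) = ∫_{-1}^{1} v(t)^2 dt = 37.
Subtract a_0^2/2 = 49/2: Σ (a_n^2+b_n^2) = 25/2.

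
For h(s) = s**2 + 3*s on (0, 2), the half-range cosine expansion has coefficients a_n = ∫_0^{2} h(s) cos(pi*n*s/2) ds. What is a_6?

4/(9*pi**2)

a_6 = ∫_0^{2} (s**2 + 3*s) cos(3*pi*s) ds.
Integrating by parts twice (tabular method), an antiderivative of (s**2 + 3*s) cos(3*pi*s) is s**2*sin(3*pi*s)/(3*pi) + s*sin(3*pi*s)/pi + 2*s*cos(3*pi*s)/(9*pi**2) - 2*sin(3*pi*s)/(27*pi**3) + cos(3*pi*s)/(3*pi**2); evaluating from 0 to 2: ∫_{0}^{2} (s**2 + 3*s) cos(3*pi*s) ds = (7/(9*pi**2)) - (1/(3*pi**2)) = 4/(9*pi**2).
Hence a_6 = 4/(9*pi**2).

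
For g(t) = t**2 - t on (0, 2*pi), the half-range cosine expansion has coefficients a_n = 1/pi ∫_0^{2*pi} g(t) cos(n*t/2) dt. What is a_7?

8*(1 - 2*pi)/(49*pi)

a_7 = 1/pi ∫_0^{2*pi} (t**2 - t) cos(7*t/2) dt.
Integrating by parts twice (tabular method), an antiderivative of (t**2 - t) cos(7*t/2) is 2*t**2*sin(7*t/2)/7 - 2*t*sin(7*t/2)/7 + 8*t*cos(7*t/2)/49 - 16*sin(7*t/2)/343 - 4*cos(7*t/2)/49; evaluating from 0 to 2*pi: ∫_{0}^{2*pi} (t**2 - t) cos(7*t/2) dt = (4/49 - 16*pi/49) - (-4/49) = 8/49 - 16*pi/49.
Hence a_7 = (1/pi)·(8/49 - 16*pi/49) = 8*(1 - 2*pi)/(49*pi).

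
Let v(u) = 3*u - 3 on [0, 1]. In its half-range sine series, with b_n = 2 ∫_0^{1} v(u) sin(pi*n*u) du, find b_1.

-6/pi

b_1 = 2 ∫_0^{1} (3*u - 3) sin(pi*u) du.
Integrating by parts (boundary term plus one more integral), an antiderivative of (3*u - 3) sin(pi*u) is -3*u*cos(pi*u)/pi + 3*sin(pi*u)/pi**2 + 3*cos(pi*u)/pi; evaluating from 0 to 1: ∫_{0}^{1} (3*u - 3) sin(pi*u) du = (0) - (3/pi) = -3/pi.
Hence b_1 = 2·(-3/pi) = -6/pi.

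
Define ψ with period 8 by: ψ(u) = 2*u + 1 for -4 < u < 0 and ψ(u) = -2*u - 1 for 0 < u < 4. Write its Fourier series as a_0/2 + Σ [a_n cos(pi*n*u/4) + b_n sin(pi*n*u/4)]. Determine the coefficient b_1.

-4/pi

b_1 = 1/4 ∫_{-4}^{4} ψ(u) sin(pi*u/4) du.
Split the integral at the breakpoints.
Integrating by parts (boundary term plus one more integral), an antiderivative of (2*u + 1) sin(pi*u/4) is -8*u*cos(pi*u/4)/pi + 32*sin(pi*u/4)/pi**2 - 4*cos(pi*u/4)/pi; evaluating from -4 to 0: ∫_{-4}^{0} (2*u + 1) sin(pi*u/4) du = (-4/pi) - (-28/pi) = 24/pi.
Integrating by parts (boundary term plus one more integral), an antiderivative of (-2*u - 1) sin(pi*u/4) is 8*u*cos(pi*u/4)/pi - 32*sin(pi*u/4)/pi**2 + 4*cos(pi*u/4)/pi; evaluating from 0 to 4: ∫_{0}^{4} (-2*u - 1) sin(pi*u/4) du = (-36/pi) - (4/pi) = -40/pi.
Summing the pieces and multiplying by (1/4) gives b_1 = -4/pi.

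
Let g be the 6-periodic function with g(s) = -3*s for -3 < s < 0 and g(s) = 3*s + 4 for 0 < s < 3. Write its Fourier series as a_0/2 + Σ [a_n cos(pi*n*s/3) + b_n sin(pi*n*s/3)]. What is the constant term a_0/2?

13/2

a_0 = 1/3 ∫_{-3}^{3} g(s) ds = 1/3 · (39) = 13.
So the constant term a_0/2 = 13/2.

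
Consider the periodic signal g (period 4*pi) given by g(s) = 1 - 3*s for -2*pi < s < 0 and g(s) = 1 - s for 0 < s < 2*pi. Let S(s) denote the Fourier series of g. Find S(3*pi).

1 + 3*pi

s = 3*pi differs from s = -pi by 1 full period(s), and the series is 4*pi-periodic.
g is continuous at s = -pi with value 1 + 3*pi, so the series converges to 1 + 3*pi there.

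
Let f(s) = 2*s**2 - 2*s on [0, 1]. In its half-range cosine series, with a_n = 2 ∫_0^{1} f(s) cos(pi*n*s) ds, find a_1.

a_1 = 2 ∫_0^{1} (2*s**2 - 2*s) cos(pi*s) ds.
Integrating by parts twice (tabular method), an antiderivative of (2*s**2 - 2*s) cos(pi*s) is 2*s**2*sin(pi*s)/pi - 2*s*sin(pi*s)/pi + 4*s*cos(pi*s)/pi**2 - 4*sin(pi*s)/pi**3 - 2*cos(pi*s)/pi**2; evaluating from 0 to 1: ∫_{0}^{1} (2*s**2 - 2*s) cos(pi*s) ds = (-2/pi**2) - (-2/pi**2) = 0.
Hence a_1 = 2·(0) = 0.

0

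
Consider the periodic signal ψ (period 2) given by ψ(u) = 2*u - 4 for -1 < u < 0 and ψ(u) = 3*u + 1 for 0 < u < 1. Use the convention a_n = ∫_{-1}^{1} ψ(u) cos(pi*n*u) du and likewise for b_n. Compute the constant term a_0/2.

-5/4

a_0 = ∫_{-1}^{1} ψ(u) du = -5/2.
So the constant term a_0/2 = -5/4.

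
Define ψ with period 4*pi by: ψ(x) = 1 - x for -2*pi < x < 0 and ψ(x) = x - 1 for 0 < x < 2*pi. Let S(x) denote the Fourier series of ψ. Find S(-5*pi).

1 + pi

x = -5*pi differs from x = -pi by -1 full period(s), and the series is 4*pi-periodic.
ψ is continuous at x = -pi with value 1 + pi, so the series converges to 1 + pi there.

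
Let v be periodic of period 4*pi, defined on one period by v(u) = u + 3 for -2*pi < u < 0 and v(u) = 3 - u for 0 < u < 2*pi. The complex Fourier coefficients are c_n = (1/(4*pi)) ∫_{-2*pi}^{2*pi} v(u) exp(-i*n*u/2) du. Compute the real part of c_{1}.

Since v is real-valued, Re(c_{1}) = (1/(4*pi)) ∫_{-2*pi}^{2*pi} v(u) cos(u/2) du = a_{1}/2.
v is even and cos(u/2) is even, so the integrand is even: ∫_{-2*pi}^{2*pi} v(u) cos(u/2) du = 2∫_0^{2*pi} v(u) cos(u/2) du.
Integrating by parts (boundary term plus one more integral), an antiderivative of (3 - u) cos(u/2) is -2*u*sin(u/2) + 6*sin(u/2) - 4*cos(u/2); evaluating from 0 to 2*pi: ∫_{0}^{2*pi} (3 - u) cos(u/2) du = (4) - (-4) = 8.
So ∫_{-2*pi}^{2*pi} v(u) cos(u/2) du = 16.
Hence Re(c_{1}) = (1/(4*pi))·(16) = 4/pi.

4/pi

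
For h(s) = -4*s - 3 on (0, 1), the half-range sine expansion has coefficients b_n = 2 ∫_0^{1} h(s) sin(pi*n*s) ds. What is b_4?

b_4 = 2 ∫_0^{1} (-4*s - 3) sin(4*pi*s) ds.
Integrating by parts (boundary term plus one more integral), an antiderivative of (-4*s - 3) sin(4*pi*s) is s*cos(4*pi*s)/pi - sin(4*pi*s)/(4*pi**2) + 3*cos(4*pi*s)/(4*pi); evaluating from 0 to 1: ∫_{0}^{1} (-4*s - 3) sin(4*pi*s) ds = (7/(4*pi)) - (3/(4*pi)) = 1/pi.
Hence b_4 = 2·(1/pi) = 2/pi.

2/pi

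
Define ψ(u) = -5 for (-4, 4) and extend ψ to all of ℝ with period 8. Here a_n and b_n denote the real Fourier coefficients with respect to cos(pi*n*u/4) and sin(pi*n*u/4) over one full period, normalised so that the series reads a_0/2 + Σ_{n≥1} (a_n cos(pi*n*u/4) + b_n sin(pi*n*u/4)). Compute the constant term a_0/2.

-5

a_0 = 1/4 ∫_{-4}^{4} ψ(u) du = 1/4 · (-40) = -10.
So the constant term a_0/2 = -5.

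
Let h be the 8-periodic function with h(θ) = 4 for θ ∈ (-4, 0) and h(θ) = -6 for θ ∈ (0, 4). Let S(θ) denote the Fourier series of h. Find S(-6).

θ = -6 differs from θ = 2 by -1 full period(s), and the series is 8-periodic.
h is continuous at θ = 2 with value -6, so the series converges to -6 there.

-6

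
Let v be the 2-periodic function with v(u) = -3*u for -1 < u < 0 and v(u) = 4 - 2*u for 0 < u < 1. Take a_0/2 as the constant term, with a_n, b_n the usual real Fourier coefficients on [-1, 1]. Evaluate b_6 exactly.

5/(6*pi)

b_6 = ∫_{-1}^{1} v(u) sin(6*pi*u) du.
Split the integral at the breakpoints.
Integrating by parts (boundary term plus one more integral), an antiderivative of (-3*u) sin(6*pi*u) is u*cos(6*pi*u)/(2*pi) - sin(6*pi*u)/(12*pi**2); evaluating from -1 to 0: ∫_{-1}^{0} (-3*u) sin(6*pi*u) du = (0) - (-1/(2*pi)) = 1/(2*pi).
Integrating by parts (boundary term plus one more integral), an antiderivative of (4 - 2*u) sin(6*pi*u) is u*cos(6*pi*u)/(3*pi) - sin(6*pi*u)/(18*pi**2) - 2*cos(6*pi*u)/(3*pi); evaluating from 0 to 1: ∫_{0}^{1} (4 - 2*u) sin(6*pi*u) du = (-1/(3*pi)) - (-2/(3*pi)) = 1/(3*pi).
Summing the pieces gives b_6 = 5/(6*pi).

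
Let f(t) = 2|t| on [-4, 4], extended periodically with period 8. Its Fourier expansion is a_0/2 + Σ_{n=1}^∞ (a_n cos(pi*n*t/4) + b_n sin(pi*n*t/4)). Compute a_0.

8

a_0 = 1/4 ∫_{-4}^{4} f(t) dt = 1/4 · (32) = 8.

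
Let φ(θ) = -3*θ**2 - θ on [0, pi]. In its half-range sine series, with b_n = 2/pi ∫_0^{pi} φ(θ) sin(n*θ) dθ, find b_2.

1 + 3*pi

b_2 = 2/pi ∫_0^{pi} (-3*θ**2 - θ) sin(2*θ) dθ.
Integrating by parts twice (tabular method), an antiderivative of (-3*θ**2 - θ) sin(2*θ) is 3*θ**2*cos(2*θ)/2 - 3*θ*sin(2*θ)/2 + θ*cos(2*θ)/2 - sin(2*θ)/4 - 3*cos(2*θ)/4; evaluating from 0 to pi: ∫_{0}^{pi} (-3*θ**2 - θ) sin(2*θ) dθ = (-3/4 + pi/2 + 3*pi**2/2) - (-3/4) = pi*(1 + 3*pi)/2.
Hence b_2 = (2/pi)·(pi*(1 + 3*pi)/2) = 1 + 3*pi.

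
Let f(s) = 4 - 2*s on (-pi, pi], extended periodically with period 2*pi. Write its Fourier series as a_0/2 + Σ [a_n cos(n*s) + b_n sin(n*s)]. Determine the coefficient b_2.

b_2 = 1/pi ∫_{-pi}^{pi} f(s) sin(2*s) ds.
Integrating by parts (boundary term plus one more integral), an antiderivative of (4 - 2*s) sin(2*s) is s*cos(2*s) - sin(2*s)/2 - 2*cos(2*s); evaluating from -pi to pi: ∫_{-pi}^{pi} (4 - 2*s) sin(2*s) ds = (-2 + pi) - (-pi - 2) = 2*pi.
Hence b_2 = (1/pi)·(2*pi) = 2.

2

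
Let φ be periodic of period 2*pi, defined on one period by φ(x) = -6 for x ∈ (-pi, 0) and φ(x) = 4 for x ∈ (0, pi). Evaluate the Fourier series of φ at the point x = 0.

At x = 0 the one-sided limits are φ(0^-) = -6 and φ(0^+) = 4.
By Dirichlet's theorem the series converges to their average, [(-6) + (4)]/2 = -1.

-1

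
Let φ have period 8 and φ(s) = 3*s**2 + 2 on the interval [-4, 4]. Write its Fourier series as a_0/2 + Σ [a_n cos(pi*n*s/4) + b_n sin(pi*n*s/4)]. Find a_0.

a_0 = 1/4 ∫_{-4}^{4} φ(s) ds = 1/4 · (144) = 36.

36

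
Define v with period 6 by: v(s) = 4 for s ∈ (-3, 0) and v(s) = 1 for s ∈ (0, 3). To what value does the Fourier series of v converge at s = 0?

5/2

At s = 0 the one-sided limits are v(0^-) = 4 and v(0^+) = 1.
By Dirichlet's theorem the series converges to their average, [(4) + (1)]/2 = 5/2.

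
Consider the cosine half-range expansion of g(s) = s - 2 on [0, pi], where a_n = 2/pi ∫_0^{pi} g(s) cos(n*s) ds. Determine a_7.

a_7 = 2/pi ∫_0^{pi} (s - 2) cos(7*s) ds.
Integrating by parts (boundary term plus one more integral), an antiderivative of (s - 2) cos(7*s) is s*sin(7*s)/7 - 2*sin(7*s)/7 + cos(7*s)/49; evaluating from 0 to pi: ∫_{0}^{pi} (s - 2) cos(7*s) ds = (-1/49) - (1/49) = -2/49.
Hence a_7 = (2/pi)·(-2/49) = -4/(49*pi).

-4/(49*pi)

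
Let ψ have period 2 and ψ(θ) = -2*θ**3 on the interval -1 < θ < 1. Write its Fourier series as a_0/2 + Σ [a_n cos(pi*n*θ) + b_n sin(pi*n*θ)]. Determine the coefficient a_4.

a_4 = ∫_{-1}^{1} ψ(θ) cos(4*pi*θ) dθ.
ψ is odd and cos(4*pi*θ) is even, so the integrand is odd over a symmetric interval and the integral vanishes.

0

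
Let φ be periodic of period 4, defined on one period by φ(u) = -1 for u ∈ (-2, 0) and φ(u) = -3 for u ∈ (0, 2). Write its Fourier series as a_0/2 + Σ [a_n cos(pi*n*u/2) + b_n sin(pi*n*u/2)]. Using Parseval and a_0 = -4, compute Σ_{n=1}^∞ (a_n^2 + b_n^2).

Parseval: a_0^2/2 + Σ_{n≥1} (a_n^2+b_n^2) = 1/2 ∫_{-2}^{2} φ(u)^2 du = 10.
Subtract a_0^2/2 = 8: Σ (a_n^2+b_n^2) = 2.

2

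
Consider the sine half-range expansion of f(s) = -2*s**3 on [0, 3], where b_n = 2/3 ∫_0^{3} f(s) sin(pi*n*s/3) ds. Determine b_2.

-81/pi**3 + 54/pi

b_2 = 2/3 ∫_0^{3} (-2*s**3) sin(2*pi*s/3) ds.
Integrating by parts three times (tabular method), an antiderivative of (-2*s**3) sin(2*pi*s/3) is 3*s**3*cos(2*pi*s/3)/pi - 27*s**2*sin(2*pi*s/3)/(2*pi**2) - 81*s*cos(2*pi*s/3)/(2*pi**3) + 243*sin(2*pi*s/3)/(4*pi**4); evaluating from 0 to 3: ∫_{0}^{3} (-2*s**3) sin(2*pi*s/3) ds = (-243/(2*pi**3) + 81/pi) - (0) = -243/(2*pi**3) + 81/pi.
Hence b_2 = (2/3)·(-243/(2*pi**3) + 81/pi) = -81/pi**3 + 54/pi.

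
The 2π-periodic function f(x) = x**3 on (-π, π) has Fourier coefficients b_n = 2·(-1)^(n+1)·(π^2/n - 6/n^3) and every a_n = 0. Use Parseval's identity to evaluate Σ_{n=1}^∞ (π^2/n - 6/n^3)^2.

pi**6/14

Parseval: Σ b_n^2 = (1/π) ∫_{-π}^{π} f(x)^2 dx = 2*pi**6/7.
b_n^2 = 4·(π^2/n - 6/n^3)^2, so the sum equals (2*pi**6/7)/4 = pi**6/14.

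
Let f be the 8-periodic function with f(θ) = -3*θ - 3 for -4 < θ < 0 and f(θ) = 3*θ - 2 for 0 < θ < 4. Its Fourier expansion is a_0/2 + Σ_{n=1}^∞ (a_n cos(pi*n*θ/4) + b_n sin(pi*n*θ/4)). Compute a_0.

7

a_0 = 1/4 ∫_{-4}^{4} f(θ) dθ = 1/4 · (28) = 7.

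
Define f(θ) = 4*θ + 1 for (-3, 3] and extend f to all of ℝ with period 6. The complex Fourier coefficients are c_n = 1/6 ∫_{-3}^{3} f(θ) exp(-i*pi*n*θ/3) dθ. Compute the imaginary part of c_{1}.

-12/pi

Since f is real-valued, Im(c_{1}) = -1/6 ∫_{-3}^{3} f(θ) sin(pi*θ/3) dθ = -b_{1}/2.
Integrating by parts (boundary term plus one more integral), an antiderivative of (4*θ + 1) sin(pi*θ/3) is -12*θ*cos(pi*θ/3)/pi + 36*sin(pi*θ/3)/pi**2 - 3*cos(pi*θ/3)/pi; evaluating from -3 to 3: ∫_{-3}^{3} (4*θ + 1) sin(pi*θ/3) dθ = (39/pi) - (-33/pi) = 72/pi.
Hence Im(c_{1}) = (-1/6)·(72/pi) = -12/pi.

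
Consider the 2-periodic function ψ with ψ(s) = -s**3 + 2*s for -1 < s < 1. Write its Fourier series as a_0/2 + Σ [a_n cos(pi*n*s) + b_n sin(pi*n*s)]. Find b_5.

2*(6 + 25*pi**2)/(125*pi**3)

b_5 = ∫_{-1}^{1} ψ(s) sin(5*pi*s) ds.
ψ is odd and sin(5*pi*s) is odd, so the integrand is even and b_5 = 2 ∫_0^{1} ψ(s) sin(5*pi*s) ds.
Integrating by parts three times (tabular method), an antiderivative of (-s**3 + 2*s) sin(5*pi*s) is s**3*cos(5*pi*s)/(5*pi) - 3*s**2*sin(5*pi*s)/(25*pi**2) - 2*s*cos(5*pi*s)/(5*pi) - 6*s*cos(5*pi*s)/(125*pi**3) + 6*sin(5*pi*s)/(625*pi**4) + 2*sin(5*pi*s)/(25*pi**2); evaluating from 0 to 1: ∫_{0}^{1} (-s**3 + 2*s) sin(5*pi*s) ds = ((6 + 25*pi**2)/(125*pi**3)) - (0) = (6 + 25*pi**2)/(125*pi**3).
Hence b_5 = 2·((6 + 25*pi**2)/(125*pi**3)) = 2*(6 + 25*pi**2)/(125*pi**3).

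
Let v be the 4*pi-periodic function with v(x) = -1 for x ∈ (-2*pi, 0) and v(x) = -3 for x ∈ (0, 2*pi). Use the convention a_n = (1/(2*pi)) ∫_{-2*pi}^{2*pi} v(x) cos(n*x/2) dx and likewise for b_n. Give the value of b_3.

b_3 = (1/(2*pi)) ∫_{-2*pi}^{2*pi} v(x) sin(3*x/2) dx.
Split the integral at the breakpoints.
Directly, an antiderivative of (-1) sin(3*x/2) is 2*cos(3*x/2)/3; evaluating from -2*pi to 0: ∫_{-2*pi}^{0} (-1) sin(3*x/2) dx = (2/3) - (-2/3) = 4/3.
Directly, an antiderivative of (-3) sin(3*x/2) is 2*cos(3*x/2); evaluating from 0 to 2*pi: ∫_{0}^{2*pi} (-3) sin(3*x/2) dx = (-2) - (2) = -4.
Summing the pieces and multiplying by (1/(2*pi)) gives b_3 = -4/(3*pi).

-4/(3*pi)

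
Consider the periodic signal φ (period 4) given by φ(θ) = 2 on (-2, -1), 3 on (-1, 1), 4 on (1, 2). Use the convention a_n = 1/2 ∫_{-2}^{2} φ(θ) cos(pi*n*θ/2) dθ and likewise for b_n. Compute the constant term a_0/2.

3

a_0 = 1/2 ∫_{-2}^{2} φ(θ) dθ = 1/2 · (12) = 6.
So the constant term a_0/2 = 3.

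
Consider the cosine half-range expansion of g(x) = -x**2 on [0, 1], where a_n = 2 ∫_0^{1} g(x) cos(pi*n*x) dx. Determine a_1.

a_1 = 2 ∫_0^{1} (-x**2) cos(pi*x) dx.
Integrating by parts twice (tabular method), an antiderivative of (-x**2) cos(pi*x) is -x**2*sin(pi*x)/pi - 2*x*cos(pi*x)/pi**2 + 2*sin(pi*x)/pi**3; evaluating from 0 to 1: ∫_{0}^{1} (-x**2) cos(pi*x) dx = (2/pi**2) - (0) = 2/pi**2.
Hence a_1 = 2·(2/pi**2) = 4/pi**2.

4/pi**2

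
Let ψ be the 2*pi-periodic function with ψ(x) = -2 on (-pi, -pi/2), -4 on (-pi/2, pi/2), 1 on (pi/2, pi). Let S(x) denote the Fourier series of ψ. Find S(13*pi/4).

-2

x = 13*pi/4 differs from x = -3*pi/4 by 2 full period(s), and the series is 2*pi-periodic.
ψ is continuous at x = -3*pi/4 with value -2, so the series converges to -2 there.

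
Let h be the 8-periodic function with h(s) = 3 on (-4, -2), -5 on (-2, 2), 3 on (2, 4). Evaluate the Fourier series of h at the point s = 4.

3

s = 4 differs from s = -4 by 1 full period(s), and the series is 8-periodic.
h is continuous at s = -4 with value 3, so the series converges to 3 there.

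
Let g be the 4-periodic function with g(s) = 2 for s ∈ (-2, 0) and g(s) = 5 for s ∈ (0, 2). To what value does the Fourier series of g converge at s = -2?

At s = -2 the one-sided limits are g(-2^-) = 5 and g(-2^+) = 2.
By Dirichlet's theorem the series converges to their average, [(5) + (2)]/2 = 7/2.

7/2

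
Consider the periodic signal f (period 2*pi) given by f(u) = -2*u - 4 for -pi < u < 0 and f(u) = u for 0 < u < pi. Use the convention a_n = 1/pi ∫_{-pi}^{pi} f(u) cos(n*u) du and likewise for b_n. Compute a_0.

-4 + 3*pi/2

a_0 = 1/pi ∫_{-pi}^{pi} f(u) du = 1/pi · (pi*(-8 + 3*pi)/2) = -4 + 3*pi/2.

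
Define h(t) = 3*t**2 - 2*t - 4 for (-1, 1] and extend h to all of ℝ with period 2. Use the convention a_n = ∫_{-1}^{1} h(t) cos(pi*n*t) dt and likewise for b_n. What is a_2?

3/pi**2

a_2 = ∫_{-1}^{1} h(t) cos(2*pi*t) dt.
Integrating by parts twice (tabular method), an antiderivative of (3*t**2 - 2*t - 4) cos(2*pi*t) is 3*t**2*sin(2*pi*t)/(2*pi) - t*sin(2*pi*t)/pi + 3*t*cos(2*pi*t)/(2*pi**2) - 2*sin(2*pi*t)/pi - 3*sin(2*pi*t)/(4*pi**3) - cos(2*pi*t)/(2*pi**2); evaluating from -1 to 1: ∫_{-1}^{1} (3*t**2 - 2*t - 4) cos(2*pi*t) dt = (pi**(-2)) - (-2/pi**2) = 3/pi**2.
Hence a_2 = 3/pi**2.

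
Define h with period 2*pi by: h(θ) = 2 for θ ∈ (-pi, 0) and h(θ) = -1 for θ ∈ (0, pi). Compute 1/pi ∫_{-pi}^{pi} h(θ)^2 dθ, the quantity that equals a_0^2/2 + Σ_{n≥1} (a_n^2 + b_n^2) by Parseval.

1/pi ∫_{-pi}^{pi} h(θ)^2 dθ = 1/pi · (5*pi) = 5.

5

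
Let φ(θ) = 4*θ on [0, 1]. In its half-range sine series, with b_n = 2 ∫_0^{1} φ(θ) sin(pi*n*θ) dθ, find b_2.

-4/pi

b_2 = 2 ∫_0^{1} (4*θ) sin(2*pi*θ) dθ.
Integrating by parts (boundary term plus one more integral), an antiderivative of (4*θ) sin(2*pi*θ) is -2*θ*cos(2*pi*θ)/pi + sin(2*pi*θ)/pi**2; evaluating from 0 to 1: ∫_{0}^{1} (4*θ) sin(2*pi*θ) dθ = (-2/pi) - (0) = -2/pi.
Hence b_2 = 2·(-2/pi) = -4/pi.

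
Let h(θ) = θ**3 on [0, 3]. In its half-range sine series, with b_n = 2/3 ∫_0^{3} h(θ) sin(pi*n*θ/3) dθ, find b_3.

b_3 = 2/3 ∫_0^{3} (θ**3) sin(pi*θ) dθ.
Integrating by parts three times (tabular method), an antiderivative of (θ**3) sin(pi*θ) is -θ**3*cos(pi*θ)/pi + 3*θ**2*sin(pi*θ)/pi**2 + 6*θ*cos(pi*θ)/pi**3 - 6*sin(pi*θ)/pi**4; evaluating from 0 to 3: ∫_{0}^{3} (θ**3) sin(pi*θ) dθ = (-18/pi**3 + 27/pi) - (0) = -18/pi**3 + 27/pi.
Hence b_3 = (2/3)·(-18/pi**3 + 27/pi) = -12/pi**3 + 18/pi.

-12/pi**3 + 18/pi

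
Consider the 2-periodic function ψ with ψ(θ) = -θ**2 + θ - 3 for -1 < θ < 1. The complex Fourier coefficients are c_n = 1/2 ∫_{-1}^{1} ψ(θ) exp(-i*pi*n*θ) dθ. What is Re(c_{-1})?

2/pi**2

Since ψ is real-valued, Re(c_{-1}) = 1/2 ∫_{-1}^{1} ψ(θ) cos(-pi*θ) dθ = a_{1}/2.
Integrating by parts twice (tabular method), an antiderivative of (-θ**2 + θ - 3) cos(-pi*θ) is -θ**2*sin(pi*θ)/pi + θ*sin(pi*θ)/pi - 2*θ*cos(pi*θ)/pi**2 - 3*sin(pi*θ)/pi + 2*sin(pi*θ)/pi**3 + cos(pi*θ)/pi**2; evaluating from -1 to 1: ∫_{-1}^{1} (-θ**2 + θ - 3) cos(-pi*θ) dθ = (pi**(-2)) - (-3/pi**2) = 4/pi**2.
Hence Re(c_{-1}) = (1/2)·(4/pi**2) = 2/pi**2.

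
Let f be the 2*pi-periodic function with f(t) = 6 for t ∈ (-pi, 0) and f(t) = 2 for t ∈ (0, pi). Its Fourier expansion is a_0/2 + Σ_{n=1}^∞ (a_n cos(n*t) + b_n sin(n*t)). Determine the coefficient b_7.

b_7 = 1/pi ∫_{-pi}^{pi} f(t) sin(7*t) dt.
Split the integral at the breakpoints.
Directly, an antiderivative of (6) sin(7*t) is -6*cos(7*t)/7; evaluating from -pi to 0: ∫_{-pi}^{0} (6) sin(7*t) dt = (-6/7) - (6/7) = -12/7.
Directly, an antiderivative of (2) sin(7*t) is -2*cos(7*t)/7; evaluating from 0 to pi: ∫_{0}^{pi} (2) sin(7*t) dt = (2/7) - (-2/7) = 4/7.
Summing the pieces and multiplying by (1/pi) gives b_7 = -8/(7*pi).

-8/(7*pi)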